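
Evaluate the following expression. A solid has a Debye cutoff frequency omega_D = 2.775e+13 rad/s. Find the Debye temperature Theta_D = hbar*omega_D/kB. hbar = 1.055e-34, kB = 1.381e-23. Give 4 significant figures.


Step 1: hbar*omega_D = 1.055e-34 * 2.775e+13 = 2.928e-21 J
Step 2: Theta_D = 2.928e-21 / 1.381e-23
Step 3: Theta_D = 212 K

212


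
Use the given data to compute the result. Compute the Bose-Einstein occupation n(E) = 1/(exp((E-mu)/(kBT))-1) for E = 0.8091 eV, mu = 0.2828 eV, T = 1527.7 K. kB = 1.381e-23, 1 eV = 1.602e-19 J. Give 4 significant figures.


Step 1: (E - mu) = 0.5263 eV
Step 2: x = (E-mu)*eV/(kB*T) = 0.5263*1.602e-19/(1.381e-23*1527.7) = 3.996
Step 3: exp(x) = 54.4
Step 4: n = 1/(exp(x)-1) = 0.01873

0.01873


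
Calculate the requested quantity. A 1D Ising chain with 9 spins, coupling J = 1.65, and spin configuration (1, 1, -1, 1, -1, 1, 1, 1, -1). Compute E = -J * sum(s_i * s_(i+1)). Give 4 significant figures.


Step 1: Nearest-neighbor products: 1, -1, -1, -1, -1, 1, 1, -1
Step 2: Sum of products = -2
Step 3: E = -1.65 * -2 = 3.3

3.3


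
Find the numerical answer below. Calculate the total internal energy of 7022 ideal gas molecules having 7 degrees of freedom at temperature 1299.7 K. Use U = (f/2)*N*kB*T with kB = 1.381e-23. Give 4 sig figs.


Step 1: f/2 = 7/2 = 3.5
Step 2: N*kB*T = 7022*1.381e-23*1299.7 = 1.26e-16
Step 3: U = 3.5 * 1.26e-16 = 4.411e-16 J

4.411e-16


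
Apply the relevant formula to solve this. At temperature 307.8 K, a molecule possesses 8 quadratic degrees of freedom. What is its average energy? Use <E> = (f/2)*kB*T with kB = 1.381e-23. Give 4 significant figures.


Step 1: f/2 = 8/2 = 4
Step 2: kB*T = 1.381e-23 * 307.8 = 4.251e-21
Step 3: <E> = 4 * 4.251e-21 = 1.7e-20 J

1.7e-20


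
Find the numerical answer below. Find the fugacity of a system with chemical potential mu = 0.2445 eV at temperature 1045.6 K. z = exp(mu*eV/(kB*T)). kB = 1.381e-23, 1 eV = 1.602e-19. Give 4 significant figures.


Step 1: Convert mu to Joules: 0.2445*1.602e-19 = 3.917e-20 J
Step 2: kB*T = 1.381e-23*1045.6 = 1.444e-20 J
Step 3: mu/(kB*T) = 2.713
Step 4: z = exp(2.713) = 15.07

15.07


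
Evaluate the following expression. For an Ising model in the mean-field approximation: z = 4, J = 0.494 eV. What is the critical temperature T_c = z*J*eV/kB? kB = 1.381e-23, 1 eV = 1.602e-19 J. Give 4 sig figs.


Step 1: z*J = 4*0.494 = 1.976 eV
Step 2: Convert to Joules: 1.976*1.602e-19 = 3.166e-19 J
Step 3: T_c = 3.166e-19 / 1.381e-23 = 2.292e+04 K

2.292e+04


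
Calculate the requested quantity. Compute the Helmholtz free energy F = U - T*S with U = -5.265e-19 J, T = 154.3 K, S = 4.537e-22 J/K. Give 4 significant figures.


Step 1: T*S = 154.3 * 4.537e-22 = 7.001e-20 J
Step 2: F = U - T*S = -5.265e-19 - 7.001e-20
Step 3: F = -5.965e-19 J

-5.965e-19


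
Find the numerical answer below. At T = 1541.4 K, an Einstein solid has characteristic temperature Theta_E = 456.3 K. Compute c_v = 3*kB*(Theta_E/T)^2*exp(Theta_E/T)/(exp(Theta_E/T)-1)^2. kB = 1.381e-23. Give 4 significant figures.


Step 1: x = Theta_E/T = 456.3/1541.4 = 0.296
Step 2: x^2 = 0.08763
Step 3: exp(x) = 1.345
Step 4: c_v = 3*1.381e-23*0.08763*1.345/(1.345-1)^2 = 4.113e-23

4.113e-23


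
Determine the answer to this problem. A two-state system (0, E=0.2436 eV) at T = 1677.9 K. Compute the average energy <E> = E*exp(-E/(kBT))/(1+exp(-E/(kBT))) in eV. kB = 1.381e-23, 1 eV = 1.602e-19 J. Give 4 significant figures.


Step 1: beta*E = 0.2436*1.602e-19/(1.381e-23*1677.9) = 1.684
Step 2: exp(-beta*E) = 0.1856
Step 3: <E> = 0.2436*0.1856/(1+0.1856) = 0.03813 eV

0.03813


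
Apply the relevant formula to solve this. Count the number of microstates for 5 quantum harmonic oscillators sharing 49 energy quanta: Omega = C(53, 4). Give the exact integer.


Step 1: Use binomial coefficient C(53, 4)
Step 2: Numerator = 53! / 49!
Step 3: Denominator = 4!
Step 4: Omega = 292825

292825


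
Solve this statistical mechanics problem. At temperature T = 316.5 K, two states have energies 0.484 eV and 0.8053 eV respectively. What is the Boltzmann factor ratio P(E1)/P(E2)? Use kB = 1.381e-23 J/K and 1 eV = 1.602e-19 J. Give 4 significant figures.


Step 1: Compute energy difference dE = E1 - E2 = 0.484 - 0.8053 = -0.3213 eV
Step 2: Convert to Joules: dE_J = -0.3213 * 1.602e-19 = -5.147e-20 J
Step 3: Compute exponent = -dE_J / (kB * T) = -(-5.147e-20) / (1.381e-23 * 316.5) = 11.78
Step 4: P(E1)/P(E2) = exp(11.78) = 1.301e+05

1.301e+05


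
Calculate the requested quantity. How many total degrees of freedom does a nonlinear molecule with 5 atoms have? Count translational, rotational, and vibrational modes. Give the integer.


Step 1: Translational DOF = 3
Step 2: Rotational DOF (nonlinear) = 3
Step 3: Vibrational DOF = 3*5 - 6 = 9
Step 4: Total = 3 + 3 + 9 = 15

15


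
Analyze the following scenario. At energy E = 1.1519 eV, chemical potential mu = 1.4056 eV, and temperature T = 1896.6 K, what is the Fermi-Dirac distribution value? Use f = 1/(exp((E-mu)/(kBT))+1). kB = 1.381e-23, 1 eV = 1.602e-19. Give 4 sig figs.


Step 1: (E - mu) = 1.1519 - 1.4056 = -0.2537 eV
Step 2: Convert: (E-mu)*eV = -4.064e-20 J
Step 3: x = (E-mu)*eV/(kB*T) = -1.552
Step 4: f = 1/(exp(-1.552)+1) = 0.8252

0.8252


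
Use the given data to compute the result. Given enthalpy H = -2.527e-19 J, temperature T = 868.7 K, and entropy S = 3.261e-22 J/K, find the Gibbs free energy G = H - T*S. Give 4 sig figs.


Step 1: T*S = 868.7 * 3.261e-22 = 2.833e-19 J
Step 2: G = H - T*S = -2.527e-19 - 2.833e-19
Step 3: G = -5.36e-19 J

-5.36e-19


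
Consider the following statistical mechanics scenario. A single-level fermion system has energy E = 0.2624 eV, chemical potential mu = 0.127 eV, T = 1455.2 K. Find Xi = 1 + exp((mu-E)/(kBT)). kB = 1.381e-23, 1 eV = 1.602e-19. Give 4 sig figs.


Step 1: (mu - E) = 0.127 - 0.2624 = -0.1354 eV
Step 2: x = (mu-E)*eV/(kB*T) = -0.1354*1.602e-19/(1.381e-23*1455.2) = -1.079
Step 3: exp(x) = 0.3398
Step 4: Xi = 1 + 0.3398 = 1.34

1.34


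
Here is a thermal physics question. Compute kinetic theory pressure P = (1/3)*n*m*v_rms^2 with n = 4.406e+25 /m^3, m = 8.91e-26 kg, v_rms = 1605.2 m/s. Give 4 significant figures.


Step 1: v_rms^2 = 1605.2^2 = 2.577e+06
Step 2: n*m = 4.406e+25*8.91e-26 = 3.926
Step 3: P = (1/3)*3.926*2.577e+06 = 3.372e+06 Pa

3.372e+06


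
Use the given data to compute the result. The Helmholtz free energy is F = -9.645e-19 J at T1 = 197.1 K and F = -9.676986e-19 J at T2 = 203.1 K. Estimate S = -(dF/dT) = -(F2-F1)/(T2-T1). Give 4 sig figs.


Step 1: dF = F2 - F1 = -9.676986e-19 - (-9.645e-19) = -3.1986e-21 J
Step 2: dT = T2 - T1 = 203.1 - 197.1 = 6 K
Step 3: S = -dF/dT = -(-3.1986e-21)/6 = 5.331e-22 J/K

5.331e-22


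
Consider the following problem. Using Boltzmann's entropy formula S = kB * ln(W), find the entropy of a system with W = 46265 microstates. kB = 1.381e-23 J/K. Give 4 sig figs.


Step 1: ln(W) = ln(46265) = 10.74
Step 2: S = kB * ln(W) = 1.381e-23 * 10.74
Step 3: S = 1.483e-22 J/K

1.483e-22


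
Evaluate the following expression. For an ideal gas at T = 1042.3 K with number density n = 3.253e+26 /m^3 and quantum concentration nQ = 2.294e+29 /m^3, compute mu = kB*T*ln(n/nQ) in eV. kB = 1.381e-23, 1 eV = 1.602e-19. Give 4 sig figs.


Step 1: n/nQ = 3.253e+26/2.294e+29 = 0.001418
Step 2: ln(n/nQ) = -6.558
Step 3: mu = kB*T*ln(n/nQ) = 1.439e-20*-6.558 = -9.44e-20 J
Step 4: Convert to eV: -9.44e-20/1.602e-19 = -0.5893 eV

-0.5893


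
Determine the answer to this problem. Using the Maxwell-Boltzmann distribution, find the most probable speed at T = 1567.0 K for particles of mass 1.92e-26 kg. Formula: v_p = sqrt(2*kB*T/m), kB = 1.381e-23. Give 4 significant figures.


Step 1: Numerator = 2*kB*T = 2*1.381e-23*1567.0 = 4.328e-20
Step 2: Ratio = 4.328e-20 / 1.92e-26 = 2.254e+06
Step 3: v_p = sqrt(2.254e+06) = 1501 m/s

1501


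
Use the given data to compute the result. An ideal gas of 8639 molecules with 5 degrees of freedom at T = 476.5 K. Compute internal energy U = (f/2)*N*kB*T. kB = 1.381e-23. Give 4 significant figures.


Step 1: f/2 = 5/2 = 2.5
Step 2: N*kB*T = 8639*1.381e-23*476.5 = 5.685e-17
Step 3: U = 2.5 * 5.685e-17 = 1.421e-16 J

1.421e-16


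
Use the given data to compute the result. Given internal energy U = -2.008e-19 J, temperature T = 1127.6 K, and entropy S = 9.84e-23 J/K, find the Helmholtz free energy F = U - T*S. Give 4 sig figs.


Step 1: T*S = 1127.6 * 9.84e-23 = 1.11e-19 J
Step 2: F = U - T*S = -2.008e-19 - 1.11e-19
Step 3: F = -3.118e-19 J

-3.118e-19


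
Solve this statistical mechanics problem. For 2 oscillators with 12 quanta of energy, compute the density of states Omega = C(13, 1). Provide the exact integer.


Step 1: Use binomial coefficient C(13, 1)
Step 2: Numerator = 13! / 12!
Step 3: Denominator = 1!
Step 4: Omega = 13

13


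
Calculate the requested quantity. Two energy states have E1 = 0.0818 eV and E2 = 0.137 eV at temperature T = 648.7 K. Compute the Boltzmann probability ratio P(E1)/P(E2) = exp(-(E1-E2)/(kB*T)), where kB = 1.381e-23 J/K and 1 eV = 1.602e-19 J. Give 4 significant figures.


Step 1: Compute energy difference dE = E1 - E2 = 0.0818 - 0.137 = -0.0552 eV
Step 2: Convert to Joules: dE_J = -0.0552 * 1.602e-19 = -8.843e-21 J
Step 3: Compute exponent = -dE_J / (kB * T) = -(-8.843e-21) / (1.381e-23 * 648.7) = 0.9871
Step 4: P(E1)/P(E2) = exp(0.9871) = 2.683

2.683


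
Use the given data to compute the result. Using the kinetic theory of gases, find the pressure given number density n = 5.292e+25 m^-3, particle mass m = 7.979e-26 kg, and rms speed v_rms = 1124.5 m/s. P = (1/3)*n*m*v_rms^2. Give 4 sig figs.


Step 1: v_rms^2 = 1124.5^2 = 1.265e+06
Step 2: n*m = 5.292e+25*7.979e-26 = 4.222
Step 3: P = (1/3)*4.222*1.265e+06 = 1.78e+06 Pa

1.78e+06


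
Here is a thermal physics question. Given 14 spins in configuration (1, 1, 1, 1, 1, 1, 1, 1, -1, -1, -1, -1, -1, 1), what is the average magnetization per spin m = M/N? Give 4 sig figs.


Step 1: Count up spins (+1): 9, down spins (-1): 5
Step 2: Total magnetization M = 9 - 5 = 4
Step 3: m = M/N = 4/14 = 0.2857

0.2857


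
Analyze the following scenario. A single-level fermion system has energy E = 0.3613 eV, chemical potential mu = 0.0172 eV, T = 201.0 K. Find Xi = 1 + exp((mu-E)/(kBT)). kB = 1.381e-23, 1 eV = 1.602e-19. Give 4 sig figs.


Step 1: (mu - E) = 0.0172 - 0.3613 = -0.3441 eV
Step 2: x = (mu-E)*eV/(kB*T) = -0.3441*1.602e-19/(1.381e-23*201.0) = -19.86
Step 3: exp(x) = 2.373e-09
Step 4: Xi = 1 + 2.373e-09 = 1

1


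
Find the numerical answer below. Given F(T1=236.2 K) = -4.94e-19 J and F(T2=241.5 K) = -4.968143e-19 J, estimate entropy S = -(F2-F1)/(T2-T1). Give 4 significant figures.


Step 1: dF = F2 - F1 = -4.968143e-19 - (-4.94e-19) = -2.8143e-21 J
Step 2: dT = T2 - T1 = 241.5 - 236.2 = 5.3 K
Step 3: S = -dF/dT = -(-2.8143e-21)/5.3 = 5.31e-22 J/K

5.31e-22


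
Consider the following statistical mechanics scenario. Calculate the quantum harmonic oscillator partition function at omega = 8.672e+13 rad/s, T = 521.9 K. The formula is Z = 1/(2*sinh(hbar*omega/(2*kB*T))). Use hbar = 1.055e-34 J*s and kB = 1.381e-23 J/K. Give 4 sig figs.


Step 1: Compute x = hbar*omega/(kB*T) = 1.055e-34*8.672e+13/(1.381e-23*521.9) = 1.269
Step 2: x/2 = 0.6347
Step 3: sinh(x/2) = 0.6782
Step 4: Z = 1/(2*0.6782) = 0.7373

0.7373


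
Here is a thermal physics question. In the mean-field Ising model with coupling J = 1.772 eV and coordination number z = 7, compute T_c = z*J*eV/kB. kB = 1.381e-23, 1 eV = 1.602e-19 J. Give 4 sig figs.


Step 1: z*J = 7*1.772 = 12.4 eV
Step 2: Convert to Joules: 12.4*1.602e-19 = 1.987e-18 J
Step 3: T_c = 1.987e-18 / 1.381e-23 = 1.439e+05 K

1.439e+05


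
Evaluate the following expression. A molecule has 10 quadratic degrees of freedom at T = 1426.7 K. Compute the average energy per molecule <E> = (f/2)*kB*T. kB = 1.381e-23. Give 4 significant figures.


Step 1: f/2 = 10/2 = 5
Step 2: kB*T = 1.381e-23 * 1426.7 = 1.97e-20
Step 3: <E> = 5 * 1.97e-20 = 9.851e-20 J

9.851e-20


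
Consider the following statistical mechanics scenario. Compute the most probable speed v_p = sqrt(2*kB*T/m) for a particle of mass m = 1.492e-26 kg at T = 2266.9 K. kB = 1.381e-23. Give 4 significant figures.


Step 1: Numerator = 2*kB*T = 2*1.381e-23*2266.9 = 6.261e-20
Step 2: Ratio = 6.261e-20 / 1.492e-26 = 4.196e+06
Step 3: v_p = sqrt(4.196e+06) = 2049 m/s

2049


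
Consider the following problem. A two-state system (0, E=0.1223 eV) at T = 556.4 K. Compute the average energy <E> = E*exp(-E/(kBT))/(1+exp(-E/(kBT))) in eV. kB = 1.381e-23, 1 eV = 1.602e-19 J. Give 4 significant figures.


Step 1: beta*E = 0.1223*1.602e-19/(1.381e-23*556.4) = 2.55
Step 2: exp(-beta*E) = 0.0781
Step 3: <E> = 0.1223*0.0781/(1+0.0781) = 0.008859 eV

0.008859


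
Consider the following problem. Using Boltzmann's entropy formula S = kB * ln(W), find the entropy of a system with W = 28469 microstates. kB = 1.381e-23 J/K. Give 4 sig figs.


Step 1: ln(W) = ln(28469) = 10.26
Step 2: S = kB * ln(W) = 1.381e-23 * 10.26
Step 3: S = 1.416e-22 J/K

1.416e-22


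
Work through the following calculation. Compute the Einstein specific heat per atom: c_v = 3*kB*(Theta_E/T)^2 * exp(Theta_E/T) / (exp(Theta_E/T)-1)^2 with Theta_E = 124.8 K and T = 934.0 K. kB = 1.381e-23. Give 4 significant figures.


Step 1: x = Theta_E/T = 124.8/934.0 = 0.1336
Step 2: x^2 = 0.01785
Step 3: exp(x) = 1.143
Step 4: c_v = 3*1.381e-23*0.01785*1.143/(1.143-1)^2 = 4.137e-23

4.137e-23


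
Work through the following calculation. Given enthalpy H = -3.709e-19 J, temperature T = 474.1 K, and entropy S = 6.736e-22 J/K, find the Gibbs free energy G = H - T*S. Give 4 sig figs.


Step 1: T*S = 474.1 * 6.736e-22 = 3.194e-19 J
Step 2: G = H - T*S = -3.709e-19 - 3.194e-19
Step 3: G = -6.903e-19 J

-6.903e-19


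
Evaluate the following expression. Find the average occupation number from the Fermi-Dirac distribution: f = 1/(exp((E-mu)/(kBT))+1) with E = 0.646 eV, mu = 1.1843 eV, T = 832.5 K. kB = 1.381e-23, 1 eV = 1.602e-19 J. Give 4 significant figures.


Step 1: (E - mu) = 0.646 - 1.1843 = -0.5383 eV
Step 2: Convert: (E-mu)*eV = -8.624e-20 J
Step 3: x = (E-mu)*eV/(kB*T) = -7.501
Step 4: f = 1/(exp(-7.501)+1) = 0.9994

0.9994


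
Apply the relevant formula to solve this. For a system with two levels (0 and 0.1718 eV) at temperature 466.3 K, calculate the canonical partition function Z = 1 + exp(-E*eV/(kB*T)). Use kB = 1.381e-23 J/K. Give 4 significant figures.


Step 1: Compute beta*E = E*eV/(kB*T) = 0.1718*1.602e-19/(1.381e-23*466.3) = 4.274
Step 2: exp(-beta*E) = exp(-4.274) = 0.01393
Step 3: Z = 1 + 0.01393 = 1.014

1.014


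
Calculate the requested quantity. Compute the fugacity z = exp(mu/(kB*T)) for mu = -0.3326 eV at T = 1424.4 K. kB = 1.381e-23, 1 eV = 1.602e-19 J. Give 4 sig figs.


Step 1: Convert mu to Joules: -0.3326*1.602e-19 = -5.328e-20 J
Step 2: kB*T = 1.381e-23*1424.4 = 1.967e-20 J
Step 3: mu/(kB*T) = -2.709
Step 4: z = exp(-2.709) = 0.06662

0.06662


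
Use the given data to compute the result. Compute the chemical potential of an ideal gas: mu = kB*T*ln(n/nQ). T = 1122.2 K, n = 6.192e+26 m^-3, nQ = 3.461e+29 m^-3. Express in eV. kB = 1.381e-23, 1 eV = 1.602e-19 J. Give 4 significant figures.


Step 1: n/nQ = 6.192e+26/3.461e+29 = 0.001789
Step 2: ln(n/nQ) = -6.326
Step 3: mu = kB*T*ln(n/nQ) = 1.55e-20*-6.326 = -9.804e-20 J
Step 4: Convert to eV: -9.804e-20/1.602e-19 = -0.612 eV

-0.612


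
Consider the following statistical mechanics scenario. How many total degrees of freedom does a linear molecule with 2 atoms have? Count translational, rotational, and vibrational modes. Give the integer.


Step 1: Translational DOF = 3
Step 2: Rotational DOF (linear) = 2
Step 3: Vibrational DOF = 3*2 - 5 = 1
Step 4: Total = 3 + 2 + 1 = 6

6


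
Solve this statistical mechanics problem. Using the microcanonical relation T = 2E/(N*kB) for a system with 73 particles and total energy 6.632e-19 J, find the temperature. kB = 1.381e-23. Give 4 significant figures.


Step 1: Numerator = 2*E = 2*6.632e-19 = 1.326e-18 J
Step 2: Denominator = N*kB = 73*1.381e-23 = 1.008e-21
Step 3: T = 1.326e-18 / 1.008e-21 = 1316 K

1316


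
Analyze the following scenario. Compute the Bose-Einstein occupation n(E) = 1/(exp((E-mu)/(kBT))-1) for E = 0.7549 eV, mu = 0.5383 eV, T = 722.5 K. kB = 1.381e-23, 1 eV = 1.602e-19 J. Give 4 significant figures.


Step 1: (E - mu) = 0.2166 eV
Step 2: x = (E-mu)*eV/(kB*T) = 0.2166*1.602e-19/(1.381e-23*722.5) = 3.478
Step 3: exp(x) = 32.38
Step 4: n = 1/(exp(x)-1) = 0.03186

0.03186


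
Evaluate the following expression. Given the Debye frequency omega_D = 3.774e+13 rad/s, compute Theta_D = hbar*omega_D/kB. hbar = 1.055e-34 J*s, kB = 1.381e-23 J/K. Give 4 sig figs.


Step 1: hbar*omega_D = 1.055e-34 * 3.774e+13 = 3.982e-21 J
Step 2: Theta_D = 3.982e-21 / 1.381e-23
Step 3: Theta_D = 288.3 K

288.3


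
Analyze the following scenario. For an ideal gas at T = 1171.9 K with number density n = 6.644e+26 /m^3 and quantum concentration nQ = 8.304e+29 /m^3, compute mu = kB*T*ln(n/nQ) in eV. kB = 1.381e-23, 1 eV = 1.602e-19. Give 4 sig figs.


Step 1: n/nQ = 6.644e+26/8.304e+29 = 0.0008001
Step 2: ln(n/nQ) = -7.131
Step 3: mu = kB*T*ln(n/nQ) = 1.618e-20*-7.131 = -1.154e-19 J
Step 4: Convert to eV: -1.154e-19/1.602e-19 = -0.7204 eV

-0.7204


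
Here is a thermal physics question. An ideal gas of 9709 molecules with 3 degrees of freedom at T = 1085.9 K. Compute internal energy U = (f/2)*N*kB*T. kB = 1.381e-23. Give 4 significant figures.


Step 1: f/2 = 3/2 = 1.5
Step 2: N*kB*T = 9709*1.381e-23*1085.9 = 1.456e-16
Step 3: U = 1.5 * 1.456e-16 = 2.184e-16 J

2.184e-16


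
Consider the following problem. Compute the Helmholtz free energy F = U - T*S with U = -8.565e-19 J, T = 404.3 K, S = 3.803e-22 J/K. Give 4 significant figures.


Step 1: T*S = 404.3 * 3.803e-22 = 1.538e-19 J
Step 2: F = U - T*S = -8.565e-19 - 1.538e-19
Step 3: F = -1.01e-18 J

-1.01e-18


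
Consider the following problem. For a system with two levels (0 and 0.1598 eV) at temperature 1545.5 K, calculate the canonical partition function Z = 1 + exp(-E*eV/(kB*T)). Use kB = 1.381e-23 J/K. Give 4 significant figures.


Step 1: Compute beta*E = E*eV/(kB*T) = 0.1598*1.602e-19/(1.381e-23*1545.5) = 1.199
Step 2: exp(-beta*E) = exp(-1.199) = 0.3014
Step 3: Z = 1 + 0.3014 = 1.301

1.301


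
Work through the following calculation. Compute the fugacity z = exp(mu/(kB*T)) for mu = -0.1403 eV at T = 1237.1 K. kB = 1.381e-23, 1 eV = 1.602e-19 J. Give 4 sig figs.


Step 1: Convert mu to Joules: -0.1403*1.602e-19 = -2.248e-20 J
Step 2: kB*T = 1.381e-23*1237.1 = 1.708e-20 J
Step 3: mu/(kB*T) = -1.316
Step 4: z = exp(-1.316) = 0.2683

0.2683


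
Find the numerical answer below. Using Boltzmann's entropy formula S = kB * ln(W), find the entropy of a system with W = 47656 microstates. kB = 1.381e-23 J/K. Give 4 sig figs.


Step 1: ln(W) = ln(47656) = 10.77
Step 2: S = kB * ln(W) = 1.381e-23 * 10.77
Step 3: S = 1.488e-22 J/K

1.488e-22


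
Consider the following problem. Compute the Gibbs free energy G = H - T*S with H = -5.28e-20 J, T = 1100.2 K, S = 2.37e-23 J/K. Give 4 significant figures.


Step 1: T*S = 1100.2 * 2.37e-23 = 2.607e-20 J
Step 2: G = H - T*S = -5.28e-20 - 2.607e-20
Step 3: G = -7.887e-20 J

-7.887e-20


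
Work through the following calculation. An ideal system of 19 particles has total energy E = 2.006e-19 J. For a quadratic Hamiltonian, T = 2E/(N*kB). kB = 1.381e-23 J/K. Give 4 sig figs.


Step 1: Numerator = 2*E = 2*2.006e-19 = 4.012e-19 J
Step 2: Denominator = N*kB = 19*1.381e-23 = 2.624e-22
Step 3: T = 4.012e-19 / 2.624e-22 = 1529 K

1529


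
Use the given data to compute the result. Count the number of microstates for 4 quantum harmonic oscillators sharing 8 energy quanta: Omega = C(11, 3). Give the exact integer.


Step 1: Use binomial coefficient C(11, 3)
Step 2: Numerator = 11! / 8!
Step 3: Denominator = 3!
Step 4: Omega = 165

165


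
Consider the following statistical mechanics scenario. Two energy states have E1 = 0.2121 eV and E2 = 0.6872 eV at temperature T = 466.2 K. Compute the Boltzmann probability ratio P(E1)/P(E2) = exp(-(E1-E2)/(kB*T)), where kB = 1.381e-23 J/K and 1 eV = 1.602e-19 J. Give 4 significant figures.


Step 1: Compute energy difference dE = E1 - E2 = 0.2121 - 0.6872 = -0.4751 eV
Step 2: Convert to Joules: dE_J = -0.4751 * 1.602e-19 = -7.611e-20 J
Step 3: Compute exponent = -dE_J / (kB * T) = -(-7.611e-20) / (1.381e-23 * 466.2) = 11.82
Step 4: P(E1)/P(E2) = exp(11.82) = 1.362e+05

1.362e+05


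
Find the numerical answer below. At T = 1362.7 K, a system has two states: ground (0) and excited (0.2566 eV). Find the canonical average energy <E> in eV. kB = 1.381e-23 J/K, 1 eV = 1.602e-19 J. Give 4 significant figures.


Step 1: beta*E = 0.2566*1.602e-19/(1.381e-23*1362.7) = 2.184
Step 2: exp(-beta*E) = 0.1125
Step 3: <E> = 0.2566*0.1125/(1+0.1125) = 0.02596 eV

0.02596


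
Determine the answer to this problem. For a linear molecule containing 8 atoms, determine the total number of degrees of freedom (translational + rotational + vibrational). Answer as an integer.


Step 1: Translational DOF = 3
Step 2: Rotational DOF (linear) = 2
Step 3: Vibrational DOF = 3*8 - 5 = 19
Step 4: Total = 3 + 2 + 19 = 24

24


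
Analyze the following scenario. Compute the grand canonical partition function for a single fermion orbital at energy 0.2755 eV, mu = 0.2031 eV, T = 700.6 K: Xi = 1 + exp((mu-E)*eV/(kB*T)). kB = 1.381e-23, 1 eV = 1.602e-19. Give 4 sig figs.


Step 1: (mu - E) = 0.2031 - 0.2755 = -0.0724 eV
Step 2: x = (mu-E)*eV/(kB*T) = -0.0724*1.602e-19/(1.381e-23*700.6) = -1.199
Step 3: exp(x) = 0.3016
Step 4: Xi = 1 + 0.3016 = 1.302

1.302


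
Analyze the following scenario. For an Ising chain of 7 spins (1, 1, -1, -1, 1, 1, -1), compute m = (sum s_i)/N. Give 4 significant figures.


Step 1: Count up spins (+1): 4, down spins (-1): 3
Step 2: Total magnetization M = 4 - 3 = 1
Step 3: m = M/N = 1/7 = 0.1429

0.1429


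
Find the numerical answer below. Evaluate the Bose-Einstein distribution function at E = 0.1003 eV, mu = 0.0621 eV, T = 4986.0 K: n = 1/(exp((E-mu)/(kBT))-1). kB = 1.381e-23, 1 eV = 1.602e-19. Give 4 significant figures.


Step 1: (E - mu) = 0.0382 eV
Step 2: x = (E-mu)*eV/(kB*T) = 0.0382*1.602e-19/(1.381e-23*4986.0) = 0.08888
Step 3: exp(x) = 1.093
Step 4: n = 1/(exp(x)-1) = 10.76

10.76


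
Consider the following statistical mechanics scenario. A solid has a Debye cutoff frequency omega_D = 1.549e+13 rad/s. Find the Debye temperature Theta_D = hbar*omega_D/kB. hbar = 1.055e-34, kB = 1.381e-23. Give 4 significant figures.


Step 1: hbar*omega_D = 1.055e-34 * 1.549e+13 = 1.634e-21 J
Step 2: Theta_D = 1.634e-21 / 1.381e-23
Step 3: Theta_D = 118.3 K

118.3


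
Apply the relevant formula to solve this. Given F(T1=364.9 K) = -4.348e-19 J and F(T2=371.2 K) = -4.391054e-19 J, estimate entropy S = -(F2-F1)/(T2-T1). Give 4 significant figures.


Step 1: dF = F2 - F1 = -4.391054e-19 - (-4.348e-19) = -4.3054e-21 J
Step 2: dT = T2 - T1 = 371.2 - 364.9 = 6.3 K
Step 3: S = -dF/dT = -(-4.3054e-21)/6.3 = 6.834e-22 J/K

6.834e-22


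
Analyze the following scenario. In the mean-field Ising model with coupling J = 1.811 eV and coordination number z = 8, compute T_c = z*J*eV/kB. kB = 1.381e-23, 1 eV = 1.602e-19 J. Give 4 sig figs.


Step 1: z*J = 8*1.811 = 14.49 eV
Step 2: Convert to Joules: 14.49*1.602e-19 = 2.321e-18 J
Step 3: T_c = 2.321e-18 / 1.381e-23 = 1.681e+05 K

1.681e+05


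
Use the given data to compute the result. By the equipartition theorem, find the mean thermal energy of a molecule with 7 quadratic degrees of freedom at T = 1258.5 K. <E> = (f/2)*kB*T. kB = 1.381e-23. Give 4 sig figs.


Step 1: f/2 = 7/2 = 3.5
Step 2: kB*T = 1.381e-23 * 1258.5 = 1.738e-20
Step 3: <E> = 3.5 * 1.738e-20 = 6.083e-20 J

6.083e-20


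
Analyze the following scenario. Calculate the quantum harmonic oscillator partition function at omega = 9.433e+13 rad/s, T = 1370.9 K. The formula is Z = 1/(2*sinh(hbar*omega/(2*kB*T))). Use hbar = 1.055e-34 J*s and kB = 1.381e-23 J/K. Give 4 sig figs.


Step 1: Compute x = hbar*omega/(kB*T) = 1.055e-34*9.433e+13/(1.381e-23*1370.9) = 0.5257
Step 2: x/2 = 0.2628
Step 3: sinh(x/2) = 0.2659
Step 4: Z = 1/(2*0.2659) = 1.881

1.881


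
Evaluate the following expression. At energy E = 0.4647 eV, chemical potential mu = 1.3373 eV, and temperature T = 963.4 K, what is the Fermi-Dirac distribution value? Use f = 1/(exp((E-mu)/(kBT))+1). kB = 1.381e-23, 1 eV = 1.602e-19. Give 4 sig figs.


Step 1: (E - mu) = 0.4647 - 1.3373 = -0.8726 eV
Step 2: Convert: (E-mu)*eV = -1.398e-19 J
Step 3: x = (E-mu)*eV/(kB*T) = -10.51
Step 4: f = 1/(exp(-10.51)+1) = 1

1


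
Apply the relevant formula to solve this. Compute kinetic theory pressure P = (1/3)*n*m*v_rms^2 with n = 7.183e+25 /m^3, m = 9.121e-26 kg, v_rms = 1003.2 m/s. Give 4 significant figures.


Step 1: v_rms^2 = 1003.2^2 = 1.006e+06
Step 2: n*m = 7.183e+25*9.121e-26 = 6.552
Step 3: P = (1/3)*6.552*1.006e+06 = 2.198e+06 Pa

2.198e+06


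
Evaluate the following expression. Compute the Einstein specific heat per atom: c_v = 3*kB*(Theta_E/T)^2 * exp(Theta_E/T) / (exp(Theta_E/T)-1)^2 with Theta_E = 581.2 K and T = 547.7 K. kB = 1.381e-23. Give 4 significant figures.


Step 1: x = Theta_E/T = 581.2/547.7 = 1.061
Step 2: x^2 = 1.126
Step 3: exp(x) = 2.89
Step 4: c_v = 3*1.381e-23*1.126*2.89/(2.89-1)^2 = 3.775e-23

3.775e-23


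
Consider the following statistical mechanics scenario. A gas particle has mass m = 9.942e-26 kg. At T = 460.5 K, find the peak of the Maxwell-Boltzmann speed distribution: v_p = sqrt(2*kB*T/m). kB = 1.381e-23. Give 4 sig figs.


Step 1: Numerator = 2*kB*T = 2*1.381e-23*460.5 = 1.272e-20
Step 2: Ratio = 1.272e-20 / 9.942e-26 = 1.279e+05
Step 3: v_p = sqrt(1.279e+05) = 357.7 m/s

357.7


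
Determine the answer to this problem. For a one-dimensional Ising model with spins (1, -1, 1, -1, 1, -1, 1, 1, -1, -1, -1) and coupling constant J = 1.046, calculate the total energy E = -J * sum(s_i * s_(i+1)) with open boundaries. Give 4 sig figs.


Step 1: Nearest-neighbor products: -1, -1, -1, -1, -1, -1, 1, -1, 1, 1
Step 2: Sum of products = -4
Step 3: E = -1.046 * -4 = 4.184

4.184


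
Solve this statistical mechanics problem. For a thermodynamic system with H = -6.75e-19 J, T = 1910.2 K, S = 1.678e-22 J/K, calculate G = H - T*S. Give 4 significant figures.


Step 1: T*S = 1910.2 * 1.678e-22 = 3.205e-19 J
Step 2: G = H - T*S = -6.75e-19 - 3.205e-19
Step 3: G = -9.955e-19 J

-9.955e-19


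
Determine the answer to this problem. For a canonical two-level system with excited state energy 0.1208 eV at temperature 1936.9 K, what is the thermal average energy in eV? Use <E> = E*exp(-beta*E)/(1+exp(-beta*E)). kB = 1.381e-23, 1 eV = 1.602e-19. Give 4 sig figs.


Step 1: beta*E = 0.1208*1.602e-19/(1.381e-23*1936.9) = 0.7235
Step 2: exp(-beta*E) = 0.4851
Step 3: <E> = 0.1208*0.4851/(1+0.4851) = 0.03946 eV

0.03946


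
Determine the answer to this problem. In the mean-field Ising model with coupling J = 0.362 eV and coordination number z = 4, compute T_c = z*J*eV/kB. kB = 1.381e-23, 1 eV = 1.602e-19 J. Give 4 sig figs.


Step 1: z*J = 4*0.362 = 1.448 eV
Step 2: Convert to Joules: 1.448*1.602e-19 = 2.32e-19 J
Step 3: T_c = 2.32e-19 / 1.381e-23 = 1.68e+04 K

1.68e+04


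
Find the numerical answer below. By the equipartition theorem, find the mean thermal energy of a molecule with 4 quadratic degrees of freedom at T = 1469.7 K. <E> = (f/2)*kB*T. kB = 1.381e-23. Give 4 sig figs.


Step 1: f/2 = 4/2 = 2
Step 2: kB*T = 1.381e-23 * 1469.7 = 2.03e-20
Step 3: <E> = 2 * 2.03e-20 = 4.059e-20 J

4.059e-20


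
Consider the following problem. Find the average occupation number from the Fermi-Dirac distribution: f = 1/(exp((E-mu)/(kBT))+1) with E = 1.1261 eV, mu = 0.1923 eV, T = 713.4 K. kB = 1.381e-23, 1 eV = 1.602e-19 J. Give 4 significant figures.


Step 1: (E - mu) = 1.1261 - 0.1923 = 0.9338 eV
Step 2: Convert: (E-mu)*eV = 1.496e-19 J
Step 3: x = (E-mu)*eV/(kB*T) = 15.18
Step 4: f = 1/(exp(15.18)+1) = 2.545e-07

2.545e-07


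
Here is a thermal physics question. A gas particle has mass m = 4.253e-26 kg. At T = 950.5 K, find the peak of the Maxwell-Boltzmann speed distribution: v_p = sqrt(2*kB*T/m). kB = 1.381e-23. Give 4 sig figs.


Step 1: Numerator = 2*kB*T = 2*1.381e-23*950.5 = 2.625e-20
Step 2: Ratio = 2.625e-20 / 4.253e-26 = 6.173e+05
Step 3: v_p = sqrt(6.173e+05) = 785.7 m/s

785.7


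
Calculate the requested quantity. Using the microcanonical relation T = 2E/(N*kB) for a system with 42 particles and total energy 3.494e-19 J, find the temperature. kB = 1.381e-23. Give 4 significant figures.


Step 1: Numerator = 2*E = 2*3.494e-19 = 6.988e-19 J
Step 2: Denominator = N*kB = 42*1.381e-23 = 5.8e-22
Step 3: T = 6.988e-19 / 5.8e-22 = 1205 K

1205


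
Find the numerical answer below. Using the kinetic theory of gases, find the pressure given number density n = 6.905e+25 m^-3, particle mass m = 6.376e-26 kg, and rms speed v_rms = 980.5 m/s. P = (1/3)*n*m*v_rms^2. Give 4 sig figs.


Step 1: v_rms^2 = 980.5^2 = 9.614e+05
Step 2: n*m = 6.905e+25*6.376e-26 = 4.403
Step 3: P = (1/3)*4.403*9.614e+05 = 1.411e+06 Pa

1.411e+06


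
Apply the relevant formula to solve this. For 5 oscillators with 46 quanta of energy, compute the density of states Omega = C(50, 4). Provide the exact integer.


Step 1: Use binomial coefficient C(50, 4)
Step 2: Numerator = 50! / 46!
Step 3: Denominator = 4!
Step 4: Omega = 230300

230300


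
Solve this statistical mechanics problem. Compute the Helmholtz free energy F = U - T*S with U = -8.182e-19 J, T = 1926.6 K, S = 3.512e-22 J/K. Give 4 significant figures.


Step 1: T*S = 1926.6 * 3.512e-22 = 6.766e-19 J
Step 2: F = U - T*S = -8.182e-19 - 6.766e-19
Step 3: F = -1.495e-18 J

-1.495e-18


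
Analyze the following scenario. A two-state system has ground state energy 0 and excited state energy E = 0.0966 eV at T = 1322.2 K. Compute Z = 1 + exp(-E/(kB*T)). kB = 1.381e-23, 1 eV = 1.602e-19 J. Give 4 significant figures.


Step 1: Compute beta*E = E*eV/(kB*T) = 0.0966*1.602e-19/(1.381e-23*1322.2) = 0.8475
Step 2: exp(-beta*E) = exp(-0.8475) = 0.4285
Step 3: Z = 1 + 0.4285 = 1.428

1.428


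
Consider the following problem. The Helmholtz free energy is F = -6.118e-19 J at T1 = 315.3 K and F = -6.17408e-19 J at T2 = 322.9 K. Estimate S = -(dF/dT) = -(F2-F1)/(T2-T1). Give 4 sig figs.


Step 1: dF = F2 - F1 = -6.17408e-19 - (-6.118e-19) = -5.608e-21 J
Step 2: dT = T2 - T1 = 322.9 - 315.3 = 7.6 K
Step 3: S = -dF/dT = -(-5.608e-21)/7.6 = 7.379e-22 J/K

7.379e-22


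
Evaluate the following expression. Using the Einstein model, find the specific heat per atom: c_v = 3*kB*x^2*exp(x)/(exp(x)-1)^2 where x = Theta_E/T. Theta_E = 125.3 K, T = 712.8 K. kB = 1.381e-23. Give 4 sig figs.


Step 1: x = Theta_E/T = 125.3/712.8 = 0.1758
Step 2: x^2 = 0.0309
Step 3: exp(x) = 1.192
Step 4: c_v = 3*1.381e-23*0.0309*1.192/(1.192-1)^2 = 4.132e-23

4.132e-23


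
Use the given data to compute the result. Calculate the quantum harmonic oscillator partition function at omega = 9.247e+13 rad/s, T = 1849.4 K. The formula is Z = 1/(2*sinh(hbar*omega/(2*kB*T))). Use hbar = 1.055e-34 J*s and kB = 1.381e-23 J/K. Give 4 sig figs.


Step 1: Compute x = hbar*omega/(kB*T) = 1.055e-34*9.247e+13/(1.381e-23*1849.4) = 0.382
Step 2: x/2 = 0.191
Step 3: sinh(x/2) = 0.1921
Step 4: Z = 1/(2*0.1921) = 2.602

2.602


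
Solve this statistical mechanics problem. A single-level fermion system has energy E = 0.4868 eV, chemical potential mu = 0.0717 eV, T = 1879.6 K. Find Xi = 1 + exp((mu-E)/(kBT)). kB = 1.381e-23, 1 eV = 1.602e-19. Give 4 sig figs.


Step 1: (mu - E) = 0.0717 - 0.4868 = -0.4151 eV
Step 2: x = (mu-E)*eV/(kB*T) = -0.4151*1.602e-19/(1.381e-23*1879.6) = -2.562
Step 3: exp(x) = 0.07716
Step 4: Xi = 1 + 0.07716 = 1.077

1.077


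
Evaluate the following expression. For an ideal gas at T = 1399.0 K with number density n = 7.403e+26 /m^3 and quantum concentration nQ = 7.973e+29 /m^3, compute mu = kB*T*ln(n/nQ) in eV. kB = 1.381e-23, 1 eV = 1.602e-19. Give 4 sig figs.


Step 1: n/nQ = 7.403e+26/7.973e+29 = 0.0009285
Step 2: ln(n/nQ) = -6.982
Step 3: mu = kB*T*ln(n/nQ) = 1.932e-20*-6.982 = -1.349e-19 J
Step 4: Convert to eV: -1.349e-19/1.602e-19 = -0.842 eV

-0.842


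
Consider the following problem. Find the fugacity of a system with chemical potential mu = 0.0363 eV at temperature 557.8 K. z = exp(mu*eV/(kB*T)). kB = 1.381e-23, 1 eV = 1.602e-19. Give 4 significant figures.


Step 1: Convert mu to Joules: 0.0363*1.602e-19 = 5.815e-21 J
Step 2: kB*T = 1.381e-23*557.8 = 7.703e-21 J
Step 3: mu/(kB*T) = 0.7549
Step 4: z = exp(0.7549) = 2.127

2.127


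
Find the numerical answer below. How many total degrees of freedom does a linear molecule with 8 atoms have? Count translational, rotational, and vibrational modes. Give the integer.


Step 1: Translational DOF = 3
Step 2: Rotational DOF (linear) = 2
Step 3: Vibrational DOF = 3*8 - 5 = 19
Step 4: Total = 3 + 2 + 19 = 24

24


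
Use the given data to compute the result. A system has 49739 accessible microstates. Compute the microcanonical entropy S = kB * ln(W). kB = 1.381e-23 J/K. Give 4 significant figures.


Step 1: ln(W) = ln(49739) = 10.81
Step 2: S = kB * ln(W) = 1.381e-23 * 10.81
Step 3: S = 1.493e-22 J/K

1.493e-22


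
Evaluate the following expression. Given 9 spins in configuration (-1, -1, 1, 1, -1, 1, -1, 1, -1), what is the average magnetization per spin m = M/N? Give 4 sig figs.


Step 1: Count up spins (+1): 4, down spins (-1): 5
Step 2: Total magnetization M = 4 - 5 = -1
Step 3: m = M/N = -1/9 = -0.1111

-0.1111


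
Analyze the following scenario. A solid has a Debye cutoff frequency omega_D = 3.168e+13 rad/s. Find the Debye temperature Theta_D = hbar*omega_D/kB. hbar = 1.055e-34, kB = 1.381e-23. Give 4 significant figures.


Step 1: hbar*omega_D = 1.055e-34 * 3.168e+13 = 3.342e-21 J
Step 2: Theta_D = 3.342e-21 / 1.381e-23
Step 3: Theta_D = 242 K

242


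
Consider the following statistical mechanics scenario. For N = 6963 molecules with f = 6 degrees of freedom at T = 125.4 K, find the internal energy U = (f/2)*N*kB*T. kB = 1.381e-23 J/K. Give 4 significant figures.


Step 1: f/2 = 6/2 = 3.0
Step 2: N*kB*T = 6963*1.381e-23*125.4 = 1.206e-17
Step 3: U = 3.0 * 1.206e-17 = 3.618e-17 J

3.618e-17


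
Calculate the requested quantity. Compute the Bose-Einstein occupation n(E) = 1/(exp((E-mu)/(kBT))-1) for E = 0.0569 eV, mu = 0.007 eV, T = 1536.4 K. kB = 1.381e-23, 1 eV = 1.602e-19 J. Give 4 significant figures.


Step 1: (E - mu) = 0.0499 eV
Step 2: x = (E-mu)*eV/(kB*T) = 0.0499*1.602e-19/(1.381e-23*1536.4) = 0.3768
Step 3: exp(x) = 1.458
Step 4: n = 1/(exp(x)-1) = 2.186

2.186


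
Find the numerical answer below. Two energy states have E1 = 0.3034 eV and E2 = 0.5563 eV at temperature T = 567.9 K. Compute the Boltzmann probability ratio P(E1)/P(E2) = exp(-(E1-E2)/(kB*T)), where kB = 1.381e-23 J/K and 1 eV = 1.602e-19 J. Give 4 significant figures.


Step 1: Compute energy difference dE = E1 - E2 = 0.3034 - 0.5563 = -0.2529 eV
Step 2: Convert to Joules: dE_J = -0.2529 * 1.602e-19 = -4.051e-20 J
Step 3: Compute exponent = -dE_J / (kB * T) = -(-4.051e-20) / (1.381e-23 * 567.9) = 5.166
Step 4: P(E1)/P(E2) = exp(5.166) = 175.2

175.2


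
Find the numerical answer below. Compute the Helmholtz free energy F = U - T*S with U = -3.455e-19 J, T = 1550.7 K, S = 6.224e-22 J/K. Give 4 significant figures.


Step 1: T*S = 1550.7 * 6.224e-22 = 9.652e-19 J
Step 2: F = U - T*S = -3.455e-19 - 9.652e-19
Step 3: F = -1.311e-18 J

-1.311e-18


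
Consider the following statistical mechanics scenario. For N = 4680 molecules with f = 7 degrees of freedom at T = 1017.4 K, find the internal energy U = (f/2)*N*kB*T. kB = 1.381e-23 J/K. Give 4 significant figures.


Step 1: f/2 = 7/2 = 3.5
Step 2: N*kB*T = 4680*1.381e-23*1017.4 = 6.576e-17
Step 3: U = 3.5 * 6.576e-17 = 2.301e-16 J

2.301e-16


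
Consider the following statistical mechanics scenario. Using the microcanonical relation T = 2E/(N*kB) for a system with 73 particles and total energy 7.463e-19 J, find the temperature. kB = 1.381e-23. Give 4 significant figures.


Step 1: Numerator = 2*E = 2*7.463e-19 = 1.493e-18 J
Step 2: Denominator = N*kB = 73*1.381e-23 = 1.008e-21
Step 3: T = 1.493e-18 / 1.008e-21 = 1481 K

1481


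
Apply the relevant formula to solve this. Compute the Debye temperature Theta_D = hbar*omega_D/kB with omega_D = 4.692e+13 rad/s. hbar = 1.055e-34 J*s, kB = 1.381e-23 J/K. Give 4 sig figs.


Step 1: hbar*omega_D = 1.055e-34 * 4.692e+13 = 4.95e-21 J
Step 2: Theta_D = 4.95e-21 / 1.381e-23
Step 3: Theta_D = 358.4 K

358.4


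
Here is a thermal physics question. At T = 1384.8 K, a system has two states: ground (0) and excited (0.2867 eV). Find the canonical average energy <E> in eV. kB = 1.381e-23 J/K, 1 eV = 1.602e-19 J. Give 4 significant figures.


Step 1: beta*E = 0.2867*1.602e-19/(1.381e-23*1384.8) = 2.402
Step 2: exp(-beta*E) = 0.09057
Step 3: <E> = 0.2867*0.09057/(1+0.09057) = 0.02381 eV

0.02381


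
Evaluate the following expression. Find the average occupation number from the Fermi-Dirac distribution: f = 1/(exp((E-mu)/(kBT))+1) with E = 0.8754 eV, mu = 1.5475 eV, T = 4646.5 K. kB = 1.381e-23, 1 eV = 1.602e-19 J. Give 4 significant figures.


Step 1: (E - mu) = 0.8754 - 1.5475 = -0.6721 eV
Step 2: Convert: (E-mu)*eV = -1.077e-19 J
Step 3: x = (E-mu)*eV/(kB*T) = -1.678
Step 4: f = 1/(exp(-1.678)+1) = 0.8426

0.8426


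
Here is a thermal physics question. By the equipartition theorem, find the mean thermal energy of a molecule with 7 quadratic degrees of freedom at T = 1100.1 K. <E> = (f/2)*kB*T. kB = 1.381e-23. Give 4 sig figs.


Step 1: f/2 = 7/2 = 3.5
Step 2: kB*T = 1.381e-23 * 1100.1 = 1.519e-20
Step 3: <E> = 3.5 * 1.519e-20 = 5.317e-20 J

5.317e-20


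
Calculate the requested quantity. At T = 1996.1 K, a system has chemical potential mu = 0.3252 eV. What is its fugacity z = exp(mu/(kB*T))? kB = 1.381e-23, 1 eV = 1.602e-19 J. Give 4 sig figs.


Step 1: Convert mu to Joules: 0.3252*1.602e-19 = 5.21e-20 J
Step 2: kB*T = 1.381e-23*1996.1 = 2.757e-20 J
Step 3: mu/(kB*T) = 1.89
Step 4: z = exp(1.89) = 6.619

6.619


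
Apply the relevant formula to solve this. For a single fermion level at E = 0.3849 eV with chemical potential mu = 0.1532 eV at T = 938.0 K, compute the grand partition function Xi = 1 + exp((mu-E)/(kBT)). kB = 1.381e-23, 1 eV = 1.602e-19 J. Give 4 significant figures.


Step 1: (mu - E) = 0.1532 - 0.3849 = -0.2317 eV
Step 2: x = (mu-E)*eV/(kB*T) = -0.2317*1.602e-19/(1.381e-23*938.0) = -2.865
Step 3: exp(x) = 0.05696
Step 4: Xi = 1 + 0.05696 = 1.057

1.057


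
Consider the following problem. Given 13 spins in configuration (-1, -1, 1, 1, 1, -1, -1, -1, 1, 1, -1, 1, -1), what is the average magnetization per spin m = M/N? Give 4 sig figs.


Step 1: Count up spins (+1): 6, down spins (-1): 7
Step 2: Total magnetization M = 6 - 7 = -1
Step 3: m = M/N = -1/13 = -0.07692

-0.07692


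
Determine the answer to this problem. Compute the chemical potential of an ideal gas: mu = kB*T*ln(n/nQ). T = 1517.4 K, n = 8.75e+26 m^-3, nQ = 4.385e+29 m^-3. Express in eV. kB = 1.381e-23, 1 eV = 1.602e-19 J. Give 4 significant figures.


Step 1: n/nQ = 8.75e+26/4.385e+29 = 0.001995
Step 2: ln(n/nQ) = -6.217
Step 3: mu = kB*T*ln(n/nQ) = 2.096e-20*-6.217 = -1.303e-19 J
Step 4: Convert to eV: -1.303e-19/1.602e-19 = -0.8132 eV

-0.8132


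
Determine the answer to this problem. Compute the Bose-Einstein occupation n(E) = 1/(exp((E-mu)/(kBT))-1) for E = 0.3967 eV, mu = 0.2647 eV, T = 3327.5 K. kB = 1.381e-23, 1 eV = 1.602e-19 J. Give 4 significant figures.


Step 1: (E - mu) = 0.132 eV
Step 2: x = (E-mu)*eV/(kB*T) = 0.132*1.602e-19/(1.381e-23*3327.5) = 0.4602
Step 3: exp(x) = 1.584
Step 4: n = 1/(exp(x)-1) = 1.711

1.711
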